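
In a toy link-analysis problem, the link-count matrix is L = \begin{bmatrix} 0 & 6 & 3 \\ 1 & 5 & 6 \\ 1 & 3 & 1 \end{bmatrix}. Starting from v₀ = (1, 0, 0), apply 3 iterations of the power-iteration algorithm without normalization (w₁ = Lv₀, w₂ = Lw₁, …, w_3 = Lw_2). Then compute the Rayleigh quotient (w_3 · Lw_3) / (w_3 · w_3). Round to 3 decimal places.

w1 = Lv₀ = (0·1 + 6·0 + 3·0; 1·1 + 5·0 + 6·0; 1·1 + 3·0 + 1·0) = (0, 1, 1)
w2 = Lw1 = (0·0 + 6·1 + 3·1; 1·0 + 5·1 + 6·1; 1·0 + 3·1 + 1·1) = (9, 11, 4)
w3 = Lw2 = (78, 88, 46)
Lw3 = (666, 794, 388)
w3·Lw3 = 78·666 + 88·794 + 46·388 = 139668; w3·w3 = 78·78 + 88·88 + 46·46 = 15944
λ ≈ 139668/15944 = 8.760

λ ≈ 8.760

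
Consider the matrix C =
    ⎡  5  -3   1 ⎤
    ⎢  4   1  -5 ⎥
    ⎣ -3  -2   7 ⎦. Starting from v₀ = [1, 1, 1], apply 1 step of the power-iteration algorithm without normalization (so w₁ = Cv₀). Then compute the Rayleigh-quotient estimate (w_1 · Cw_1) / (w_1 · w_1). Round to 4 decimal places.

λ ≈ 4.6923

w1 = Cv₀ = (3, 0, 2)
Cw1 = (17, 2, 5)
w1·Cw1 = 3·17 + 0·2 + 2·5 = 61; w1·w1 = 3·3 + 0·0 + 2·2 = 13
λ ≈ 61/13 = 4.6923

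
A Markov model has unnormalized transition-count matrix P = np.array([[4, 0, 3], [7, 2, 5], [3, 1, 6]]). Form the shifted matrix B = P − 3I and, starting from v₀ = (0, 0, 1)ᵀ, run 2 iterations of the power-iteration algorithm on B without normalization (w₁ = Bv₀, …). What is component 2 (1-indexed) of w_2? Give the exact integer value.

31

B = P − 3I has rows (1, 0, 3); (7, -1, 5); (3, 1, 3)
w1 = Bv₀ = (3, 5, 3)
w2 = Bw1 = (12, 31, 23)
Requested component of w2: 31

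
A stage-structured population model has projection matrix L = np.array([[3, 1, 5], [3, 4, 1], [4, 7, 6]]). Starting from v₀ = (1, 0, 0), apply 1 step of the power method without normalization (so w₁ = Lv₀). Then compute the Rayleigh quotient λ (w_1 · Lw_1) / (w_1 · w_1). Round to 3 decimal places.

11.735

w1 = Lv₀ = (3, 3, 4)
Lw1 = (32, 25, 57)
w1·Lw1 = 3·32 + 3·25 + 4·57 = 399; w1·w1 = 3·3 + 3·3 + 4·4 = 34
λ ≈ 399/34 = 11.735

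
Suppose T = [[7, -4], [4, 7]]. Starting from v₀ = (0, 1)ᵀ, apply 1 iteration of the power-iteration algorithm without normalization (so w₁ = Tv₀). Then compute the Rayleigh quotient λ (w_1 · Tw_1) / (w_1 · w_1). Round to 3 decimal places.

w1 = Tv₀ = (7·0 + (-4)·1; 4·0 + 7·1) = (-4, 7)
Tw1 = (-56, 33)
w1·Tw1 = (-4)·(-56) + 7·33 = 455; w1·w1 = (-4)·(-4) + 7·7 = 65
λ ≈ 455/65 = 7.000

λ ≈ 7.000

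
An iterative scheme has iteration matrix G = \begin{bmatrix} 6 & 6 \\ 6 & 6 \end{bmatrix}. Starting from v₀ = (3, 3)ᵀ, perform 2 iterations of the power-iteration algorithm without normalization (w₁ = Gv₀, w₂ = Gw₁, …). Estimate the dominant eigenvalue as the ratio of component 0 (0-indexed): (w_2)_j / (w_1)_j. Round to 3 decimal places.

12.000

w1 = Gv₀ = (6·3 + 6·3; 6·3 + 6·3) = (36, 36)
w2 = Gw1 = (6·36 + 6·36; 6·36 + 6·36) = (432, 432)
Ratio at component: 432 / 36 = 12.000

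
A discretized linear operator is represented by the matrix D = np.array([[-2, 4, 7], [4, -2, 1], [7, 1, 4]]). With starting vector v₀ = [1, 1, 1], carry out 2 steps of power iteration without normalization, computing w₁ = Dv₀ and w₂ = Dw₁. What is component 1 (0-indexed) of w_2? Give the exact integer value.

w1 = Dv₀ = ((-2)·1 + 4·1 + 7·1; 4·1 + (-2)·1 + 1·1; 7·1 + 1·1 + 4·1) = (9, 3, 12)
w2 = Dw1 = ((-2)·9 + 4·3 + 7·12; 4·9 + (-2)·3 + 1·12; 7·9 + 1·3 + 4·12) = (78, 42, 114)
The requested component of w2 is 42.

42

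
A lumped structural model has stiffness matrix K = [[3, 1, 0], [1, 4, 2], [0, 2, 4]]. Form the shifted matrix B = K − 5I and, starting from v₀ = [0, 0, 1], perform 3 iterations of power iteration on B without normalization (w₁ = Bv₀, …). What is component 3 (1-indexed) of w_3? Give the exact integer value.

B = K − 5I has rows (-2, 1, 0); (1, -1, 2); (0, 2, -1)
w1 = Bv₀ = ((-2)·0 + 1·0 + 0·1; 1·0 + (-1)·0 + 2·1; 0·0 + 2·0 + (-1)·1) = (0, 2, -1)
w2 = Bw1 = ((-2)·0 + 1·2 + 0·(-1); 1·0 + (-1)·2 + 2·(-1); 0·0 + 2·2 + (-1)·(-1)) = (2, -4, 5)
w3 = Bw2 = (-8, 16, -13)
Requested component of w3: -13

-13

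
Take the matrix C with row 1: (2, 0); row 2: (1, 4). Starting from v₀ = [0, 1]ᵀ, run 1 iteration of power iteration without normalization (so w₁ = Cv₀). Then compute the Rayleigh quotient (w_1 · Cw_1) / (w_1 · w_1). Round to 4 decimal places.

4.0000

w1 = Cv₀ = (0, 4)
Cw1 = (0, 16)
w1·Cw1 = 0·0 + 4·16 = 64; w1·w1 = 0·0 + 4·4 = 16
λ ≈ 64/16 = 4.0000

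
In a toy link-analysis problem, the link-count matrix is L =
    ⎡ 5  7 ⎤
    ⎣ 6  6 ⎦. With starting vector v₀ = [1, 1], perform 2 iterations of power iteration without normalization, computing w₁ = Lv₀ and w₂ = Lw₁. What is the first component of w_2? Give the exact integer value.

144

w1 = Lv₀ = (12, 12)
w2 = Lw1 = (144, 144)
The requested component of w2 is 144.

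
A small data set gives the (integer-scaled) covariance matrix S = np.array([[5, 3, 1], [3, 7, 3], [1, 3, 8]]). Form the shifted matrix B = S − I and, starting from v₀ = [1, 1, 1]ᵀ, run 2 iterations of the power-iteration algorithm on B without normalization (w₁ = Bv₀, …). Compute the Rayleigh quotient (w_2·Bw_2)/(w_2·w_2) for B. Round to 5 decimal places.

B = S − I has rows (4, 3, 1); (3, 6, 3); (1, 3, 7)
w1 = Bv₀ = (4·1 + 3·1 + 1·1; 3·1 + 6·1 + 3·1; 1·1 + 3·1 + 7·1) = (8, 12, 11)
w2 = Bw1 = (4·8 + 3·12 + 1·11; 3·8 + 6·12 + 3·11; 1·8 + 3·12 + 7·11) = (79, 129, 121)
Bw2 = (824, 1374, 1313)
w2·Bw2 = 401215; w2·w2 = 37523; μ ≈ 401215/37523 = 10.69251

10.69251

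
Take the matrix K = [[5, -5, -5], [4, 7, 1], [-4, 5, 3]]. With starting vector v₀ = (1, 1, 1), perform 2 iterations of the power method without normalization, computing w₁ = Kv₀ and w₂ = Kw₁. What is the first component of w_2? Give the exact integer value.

-105

w1 = Kv₀ = (5·1 + (-5)·1 + (-5)·1; 4·1 + 7·1 + 1·1; (-4)·1 + 5·1 + 3·1) = (-5, 12, 4)
w2 = Kw1 = (5·(-5) + (-5)·12 + (-5)·4; 4·(-5) + 7·12 + 1·4; (-4)·(-5) + 5·12 + 3·4) = (-105, 68, 92)
The requested component of w2 is -105.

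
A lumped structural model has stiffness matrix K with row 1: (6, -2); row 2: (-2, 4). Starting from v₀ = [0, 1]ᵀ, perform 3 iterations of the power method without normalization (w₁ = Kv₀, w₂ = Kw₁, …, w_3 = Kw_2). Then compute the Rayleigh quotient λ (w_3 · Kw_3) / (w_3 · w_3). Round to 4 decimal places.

λ ≈ 7.2000

w1 = Kv₀ = (6·0 + (-2)·1; (-2)·0 + 4·1) = (-2, 4)
w2 = Kw1 = (6·(-2) + (-2)·4; (-2)·(-2) + 4·4) = (-20, 20)
w3 = Kw2 = (-160, 120)
Kw3 = (-1200, 800)
w3·Kw3 = (-160)·(-1200) + 120·800 = 288000; w3·w3 = (-160)·(-160) + 120·120 = 40000
λ ≈ 288000/40000 = 7.2000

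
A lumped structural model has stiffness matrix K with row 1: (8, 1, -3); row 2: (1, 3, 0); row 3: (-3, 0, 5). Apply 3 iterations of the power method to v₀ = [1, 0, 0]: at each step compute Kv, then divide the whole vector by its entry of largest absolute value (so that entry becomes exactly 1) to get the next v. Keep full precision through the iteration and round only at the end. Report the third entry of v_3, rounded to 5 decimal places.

-0.57917

Kv0 = (8.000000, 1.000000, -3.000000); divide by 8.000000 → v1 = (1.000000, 0.125000, -0.375000)
Kv1 = (9.250000, 1.375000, -4.875000); divide by 9.250000 → v2 = (1.000000, 0.148649, -0.527027)
Kv2 = (9.729730, 1.445946, -5.635135); divide by 9.729730 → v3 = (1.000000, 0.148611, -0.579167)
Requested entry of v3: -417/720 = -0.57917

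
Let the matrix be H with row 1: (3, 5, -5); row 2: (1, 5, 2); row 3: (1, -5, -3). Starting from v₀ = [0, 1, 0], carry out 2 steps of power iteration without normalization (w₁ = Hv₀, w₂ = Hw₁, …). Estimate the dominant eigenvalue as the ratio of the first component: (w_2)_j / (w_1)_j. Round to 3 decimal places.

w1 = Hv₀ = (3·0 + 5·1 + (-5)·0; 1·0 + 5·1 + 2·0; 1·0 + (-5)·1 + (-3)·0) = (5, 5, -5)
w2 = Hw1 = (3·5 + 5·5 + (-5)·(-5); 1·5 + 5·5 + 2·(-5); 1·5 + (-5)·5 + (-3)·(-5)) = (65, 20, -5)
Ratio at component: 65 / 5 = 13.000

λ ≈ 13.000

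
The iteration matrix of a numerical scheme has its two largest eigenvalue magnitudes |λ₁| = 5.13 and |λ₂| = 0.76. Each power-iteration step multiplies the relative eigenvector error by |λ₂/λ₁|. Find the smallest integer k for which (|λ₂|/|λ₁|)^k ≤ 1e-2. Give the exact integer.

3

|λ₂/λ₁| = 0.76/5.13 = 0.14815
Need k ≥ ln(1e-2) / ln(0.14815) = -4.6052 / -1.9095 ≈ 2.412
Smallest integer k satisfying the bound: 3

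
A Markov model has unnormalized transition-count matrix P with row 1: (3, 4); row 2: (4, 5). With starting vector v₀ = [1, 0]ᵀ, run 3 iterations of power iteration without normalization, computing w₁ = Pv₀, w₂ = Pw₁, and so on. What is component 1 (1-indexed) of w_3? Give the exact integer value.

203

w1 = Pv₀ = (3·1 + 4·0; 4·1 + 5·0) = (3, 4)
w2 = Pw1 = (3·3 + 4·4; 4·3 + 5·4) = (25, 32)
w3 = Pw2 = (203, 260)
The requested component of w3 is 203.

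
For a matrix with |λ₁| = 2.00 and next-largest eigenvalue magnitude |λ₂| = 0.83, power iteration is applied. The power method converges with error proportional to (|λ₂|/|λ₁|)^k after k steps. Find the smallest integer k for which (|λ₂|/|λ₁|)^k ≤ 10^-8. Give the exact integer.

|λ₂/λ₁| = 0.83/2.00 = 0.41500
Need k ≥ ln(10^-8) / ln(0.41500) = -18.4207 / -0.8795 ≈ 20.945
Smallest integer k satisfying the bound: 21

21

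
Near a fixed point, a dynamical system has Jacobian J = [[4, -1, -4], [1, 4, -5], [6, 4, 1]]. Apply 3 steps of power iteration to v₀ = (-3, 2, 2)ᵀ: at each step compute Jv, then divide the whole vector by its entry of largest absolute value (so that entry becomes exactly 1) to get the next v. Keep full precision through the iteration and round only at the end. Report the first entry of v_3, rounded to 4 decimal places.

0.5911

Jv0 = (-22.00000, -5.00000, -8.00000); divide by -22.00000 → v1 = (1.00000, 0.22727, 0.36364)
Jv1 = (2.31818, 0.09091, 7.27273); divide by 7.27273 → v2 = (0.31875, 0.01250, 1.00000)
Jv2 = (-2.73750, -4.63125, 2.96250); divide by -4.63125 → v3 = (0.59109, 1.00000, -0.63968)
Requested entry of v3: 438/741 = 0.5911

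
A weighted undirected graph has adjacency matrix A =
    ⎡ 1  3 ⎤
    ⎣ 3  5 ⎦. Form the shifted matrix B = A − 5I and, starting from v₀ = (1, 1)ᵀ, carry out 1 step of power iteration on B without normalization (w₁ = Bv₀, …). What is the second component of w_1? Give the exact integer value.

3

B = A − 5I has rows (-4, 3); (3, 0)
w1 = Bv₀ = (-1, 3)
Requested component of w1: 3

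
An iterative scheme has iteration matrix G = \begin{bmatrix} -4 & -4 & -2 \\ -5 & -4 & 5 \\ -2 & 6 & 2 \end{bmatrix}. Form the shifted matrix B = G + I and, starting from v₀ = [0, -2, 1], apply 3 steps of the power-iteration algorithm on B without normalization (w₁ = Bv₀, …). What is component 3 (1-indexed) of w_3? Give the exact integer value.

B = G + I has rows (-3, -4, -2); (-5, -3, 5); (-2, 6, 3)
w1 = Bv₀ = (6, 11, -9)
w2 = Bw1 = (-44, -108, 27)
w3 = Bw2 = (510, 679, -479)
Requested component of w3: -479

-479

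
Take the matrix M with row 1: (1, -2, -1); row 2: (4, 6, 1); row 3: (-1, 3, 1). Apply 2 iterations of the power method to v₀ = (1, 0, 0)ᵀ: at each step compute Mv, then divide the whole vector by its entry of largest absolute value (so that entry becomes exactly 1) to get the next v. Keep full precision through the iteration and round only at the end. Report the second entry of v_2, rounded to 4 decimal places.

1.0000

Mv0 = (1.00000, 4.00000, -1.00000); divide by 4.00000 → v1 = (0.25000, 1.00000, -0.25000)
Mv1 = (-1.50000, 6.75000, 2.50000); divide by 6.75000 → v2 = (-0.22222, 1.00000, 0.37037)
Requested entry of v2: 27/27 = 1.0000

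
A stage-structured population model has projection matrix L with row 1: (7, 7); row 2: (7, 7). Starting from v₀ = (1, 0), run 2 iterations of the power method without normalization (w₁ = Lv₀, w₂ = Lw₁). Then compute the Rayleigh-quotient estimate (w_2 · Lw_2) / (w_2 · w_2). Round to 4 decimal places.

14.0000

w1 = Lv₀ = (7·1 + 7·0; 7·1 + 7·0) = (7, 7)
w2 = Lw1 = (7·7 + 7·7; 7·7 + 7·7) = (98, 98)
Lw2 = (1372, 1372)
w2·Lw2 = 98·1372 + 98·1372 = 268912; w2·w2 = 98·98 + 98·98 = 19208
λ ≈ 268912/19208 = 14.0000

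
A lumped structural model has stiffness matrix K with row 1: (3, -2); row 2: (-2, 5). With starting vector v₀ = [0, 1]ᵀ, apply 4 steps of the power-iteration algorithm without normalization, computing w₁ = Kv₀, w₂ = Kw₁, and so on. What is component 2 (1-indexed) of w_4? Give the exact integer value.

1097

w1 = Kv₀ = (3·0 + (-2)·1; (-2)·0 + 5·1) = (-2, 5)
w2 = Kw1 = (3·(-2) + (-2)·5; (-2)·(-2) + 5·5) = (-16, 29)
w3 = Kw2 = (-106, 177)
w4 = Kw3 = (-672, 1097)
The requested component of w4 is 1097.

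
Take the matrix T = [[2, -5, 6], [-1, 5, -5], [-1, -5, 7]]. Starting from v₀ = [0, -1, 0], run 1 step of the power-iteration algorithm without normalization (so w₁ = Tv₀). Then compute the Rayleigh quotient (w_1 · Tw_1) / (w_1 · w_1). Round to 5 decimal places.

λ ≈ 11.66667

w1 = Tv₀ = (5, -5, 5)
Tw1 = (65, -55, 55)
w1·Tw1 = 5·65 + (-5)·(-55) + 5·55 = 875; w1·w1 = 5·5 + (-5)·(-5) + 5·5 = 75
λ ≈ 875/75 = 11.66667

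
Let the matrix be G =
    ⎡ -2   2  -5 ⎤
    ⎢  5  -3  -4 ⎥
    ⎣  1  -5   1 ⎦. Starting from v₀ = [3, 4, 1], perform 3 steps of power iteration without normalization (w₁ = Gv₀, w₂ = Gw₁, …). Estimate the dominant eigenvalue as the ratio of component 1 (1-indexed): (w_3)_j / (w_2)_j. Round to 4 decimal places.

0.0714

w1 = Gv₀ = (-3, -1, -16)
w2 = Gw1 = (84, 52, -14)
w3 = Gw2 = (6, 320, -190)
Ratio at component: 6 / 84 = 0.0714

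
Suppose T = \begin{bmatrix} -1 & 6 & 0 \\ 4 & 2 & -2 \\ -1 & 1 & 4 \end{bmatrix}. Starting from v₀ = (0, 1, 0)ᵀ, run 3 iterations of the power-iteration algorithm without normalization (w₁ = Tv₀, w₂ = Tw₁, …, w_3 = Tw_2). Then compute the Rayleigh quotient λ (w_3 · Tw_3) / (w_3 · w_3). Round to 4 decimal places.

λ ≈ 3.4918

w1 = Tv₀ = ((-1)·0 + 6·1 + 0·0; 4·0 + 2·1 + (-2)·0; (-1)·0 + 1·1 + 4·0) = (6, 2, 1)
w2 = Tw1 = ((-1)·6 + 6·2 + 0·1; 4·6 + 2·2 + (-2)·1; (-1)·6 + 1·2 + 4·1) = (6, 26, 0)
w3 = Tw2 = (150, 76, 20)
Tw3 = (306, 712, 6)
w3·Tw3 = 150·306 + 76·712 + 20·6 = 100132; w3·w3 = 150·150 + 76·76 + 20·20 = 28676
λ ≈ 100132/28676 = 3.4918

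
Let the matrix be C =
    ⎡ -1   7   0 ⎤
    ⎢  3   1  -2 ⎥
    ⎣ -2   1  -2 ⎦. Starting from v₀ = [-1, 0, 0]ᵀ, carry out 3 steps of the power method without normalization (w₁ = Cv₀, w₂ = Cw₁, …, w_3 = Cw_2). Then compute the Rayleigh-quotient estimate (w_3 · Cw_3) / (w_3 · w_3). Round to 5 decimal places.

w1 = Cv₀ = (1, -3, 2)
w2 = Cw1 = (-22, -4, -9)
w3 = Cw2 = (-6, -52, 58)
Cw3 = (-358, -186, -156)
w3·Cw3 = (-6)·(-358) + (-52)·(-186) + 58·(-156) = 2772; w3·w3 = (-6)·(-6) + (-52)·(-52) + 58·58 = 6104
λ ≈ 2772/6104 = 0.45413

λ ≈ 0.45413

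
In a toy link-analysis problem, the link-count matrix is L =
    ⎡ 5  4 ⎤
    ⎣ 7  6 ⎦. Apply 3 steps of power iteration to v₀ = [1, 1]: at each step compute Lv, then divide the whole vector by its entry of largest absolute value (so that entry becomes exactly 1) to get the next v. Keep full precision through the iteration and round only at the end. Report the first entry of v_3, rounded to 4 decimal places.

Lv0 = (9.00000, 13.00000); divide by 13.00000 → v1 = (0.69231, 1.00000)
Lv1 = (7.46154, 10.84615); divide by 10.84615 → v2 = (0.68794, 1.00000)
Lv2 = (7.43972, 10.81560); divide by 10.81560 → v3 = (0.68787, 1.00000)
Requested entry of v3: 1049/1525 = 0.6879

0.6879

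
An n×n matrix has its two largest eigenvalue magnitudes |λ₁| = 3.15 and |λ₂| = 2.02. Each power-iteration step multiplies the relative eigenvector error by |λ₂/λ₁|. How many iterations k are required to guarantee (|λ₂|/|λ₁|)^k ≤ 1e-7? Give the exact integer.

37

|λ₂/λ₁| = 2.02/3.15 = 0.64127
Need k ≥ ln(1e-7) / ln(0.64127) = -16.1181 / -0.4443 ≈ 36.277
Smallest integer k satisfying the bound: 37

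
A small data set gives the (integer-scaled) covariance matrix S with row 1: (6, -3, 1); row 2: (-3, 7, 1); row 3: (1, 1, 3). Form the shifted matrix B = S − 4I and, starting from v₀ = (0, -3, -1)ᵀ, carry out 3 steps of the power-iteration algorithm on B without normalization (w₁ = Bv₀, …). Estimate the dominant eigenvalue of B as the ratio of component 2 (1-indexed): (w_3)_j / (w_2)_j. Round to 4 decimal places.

B = S − 4I has rows (2, -3, 1); (-3, 3, 1); (1, 1, -1)
w1 = Bv₀ = (8, -10, -2)
w2 = Bw1 = (44, -56, 0)
w3 = Bw2 = (256, -300, -12)
Ratio: -300/-56 = 5.3571

μ ≈ 5.3571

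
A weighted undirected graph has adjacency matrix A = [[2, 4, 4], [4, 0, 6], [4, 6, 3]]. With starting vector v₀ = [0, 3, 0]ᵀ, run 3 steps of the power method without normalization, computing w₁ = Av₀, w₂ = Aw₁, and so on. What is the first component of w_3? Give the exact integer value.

1224

w1 = Av₀ = (2·0 + 4·3 + 4·0; 4·0 + 0·3 + 6·0; 4·0 + 6·3 + 3·0) = (12, 0, 18)
w2 = Aw1 = (2·12 + 4·0 + 4·18; 4·12 + 0·0 + 6·18; 4·12 + 6·0 + 3·18) = (96, 156, 102)
w3 = Aw2 = (1224, 996, 1626)
The requested component of w3 is 1224.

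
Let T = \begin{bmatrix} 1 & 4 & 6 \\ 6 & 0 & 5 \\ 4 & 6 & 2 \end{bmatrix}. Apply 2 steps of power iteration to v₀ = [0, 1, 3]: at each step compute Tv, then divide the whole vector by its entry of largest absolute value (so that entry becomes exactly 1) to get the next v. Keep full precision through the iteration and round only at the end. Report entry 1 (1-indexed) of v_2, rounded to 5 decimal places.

Tv0 = (22.000000, 15.000000, 12.000000); divide by 22.000000 → v1 = (1.000000, 0.681818, 0.545455)
Tv1 = (7.000000, 8.727273, 9.181818); divide by 9.181818 → v2 = (0.762376, 0.950495, 1.000000)
Requested entry of v2: 154/202 = 0.76238

0.76238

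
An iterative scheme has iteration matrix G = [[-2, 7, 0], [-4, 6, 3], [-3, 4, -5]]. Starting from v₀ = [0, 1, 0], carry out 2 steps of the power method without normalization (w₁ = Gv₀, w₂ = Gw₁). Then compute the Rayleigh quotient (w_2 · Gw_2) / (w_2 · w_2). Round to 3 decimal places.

0.078

w1 = Gv₀ = (7, 6, 4)
w2 = Gw1 = (28, 20, -17)
Gw2 = (84, -43, 81)
w2·Gw2 = 28·84 + 20·(-43) + (-17)·81 = 115; w2·w2 = 28·28 + 20·20 + (-17)·(-17) = 1473
λ ≈ 115/1473 = 0.078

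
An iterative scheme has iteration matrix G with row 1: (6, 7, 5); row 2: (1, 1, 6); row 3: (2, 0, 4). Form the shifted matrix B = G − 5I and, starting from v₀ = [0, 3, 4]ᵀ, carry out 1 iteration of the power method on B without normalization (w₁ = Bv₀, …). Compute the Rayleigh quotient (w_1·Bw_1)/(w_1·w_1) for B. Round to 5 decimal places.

1.94948

B = G − 5I has rows (1, 7, 5); (1, -4, 6); (2, 0, -1)
w1 = Bv₀ = (1·0 + 7·3 + 5·4; 1·0 + (-4)·3 + 6·4; 2·0 + 0·3 + (-1)·4) = (41, 12, -4)
Bw1 = (105, -31, 86)
w1·Bw1 = 3589; w1·w1 = 1841; μ ≈ 3589/1841 = 1.94948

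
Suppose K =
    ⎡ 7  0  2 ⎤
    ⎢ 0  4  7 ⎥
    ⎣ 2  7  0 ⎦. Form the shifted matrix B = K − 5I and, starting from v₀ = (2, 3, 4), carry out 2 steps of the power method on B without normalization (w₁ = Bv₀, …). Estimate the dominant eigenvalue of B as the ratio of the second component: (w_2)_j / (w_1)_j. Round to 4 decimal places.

μ ≈ 0.4000

B = K − 5I has rows (2, 0, 2); (0, -1, 7); (2, 7, -5)
w1 = Bv₀ = (2·2 + 0·3 + 2·4; 0·2 + (-1)·3 + 7·4; 2·2 + 7·3 + (-5)·4) = (12, 25, 5)
w2 = Bw1 = (2·12 + 0·25 + 2·5; 0·12 + (-1)·25 + 7·5; 2·12 + 7·25 + (-5)·5) = (34, 10, 174)
Ratio: 10/25 = 0.4000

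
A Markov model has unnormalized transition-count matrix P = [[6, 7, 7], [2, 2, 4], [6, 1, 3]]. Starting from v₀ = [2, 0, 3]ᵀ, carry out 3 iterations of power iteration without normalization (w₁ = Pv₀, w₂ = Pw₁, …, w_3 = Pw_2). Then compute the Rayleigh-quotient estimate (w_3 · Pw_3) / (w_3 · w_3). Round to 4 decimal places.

w1 = Pv₀ = (6·2 + 7·0 + 7·3; 2·2 + 2·0 + 4·3; 6·2 + 1·0 + 3·3) = (33, 16, 21)
w2 = Pw1 = (6·33 + 7·16 + 7·21; 2·33 + 2·16 + 4·21; 6·33 + 1·16 + 3·21) = (457, 182, 277)
w3 = Pw2 = (5955, 2386, 3755)
Pw3 = (78717, 31702, 49381)
w3·Pw3 = 5955·78717 + 2386·31702 + 3755·49381 = 729826362; w3·w3 = 5955·5955 + 2386·2386 + 3755·3755 = 55255046
λ ≈ 729826362/55255046 = 13.2083

13.2083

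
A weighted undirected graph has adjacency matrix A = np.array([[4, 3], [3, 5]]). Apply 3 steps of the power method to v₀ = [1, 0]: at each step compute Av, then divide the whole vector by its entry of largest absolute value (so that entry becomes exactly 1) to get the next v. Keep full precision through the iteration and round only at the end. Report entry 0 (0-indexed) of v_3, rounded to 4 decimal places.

Av0 = (4.00000, 3.00000); divide by 4.00000 → v1 = (1.00000, 0.75000)
Av1 = (6.25000, 6.75000); divide by 6.75000 → v2 = (0.92593, 1.00000)
Av2 = (6.70370, 7.77778); divide by 7.77778 → v3 = (0.86190, 1.00000)
Requested entry of v3: 181/210 = 0.8619

0.8619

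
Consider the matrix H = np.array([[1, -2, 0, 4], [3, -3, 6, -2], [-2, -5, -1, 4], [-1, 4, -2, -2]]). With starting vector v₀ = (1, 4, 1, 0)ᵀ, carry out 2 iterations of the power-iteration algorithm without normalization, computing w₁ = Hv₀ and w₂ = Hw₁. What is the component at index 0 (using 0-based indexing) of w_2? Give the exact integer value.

51

w1 = Hv₀ = (-7, -3, -23, 13)
w2 = Hw1 = (51, -176, 104, 15)
The requested component of w2 is 51.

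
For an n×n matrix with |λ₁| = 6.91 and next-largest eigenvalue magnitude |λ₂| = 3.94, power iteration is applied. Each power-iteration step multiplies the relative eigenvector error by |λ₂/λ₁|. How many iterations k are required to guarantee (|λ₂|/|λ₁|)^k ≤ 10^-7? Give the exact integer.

29

|λ₂/λ₁| = 3.94/6.91 = 0.57019
Need k ≥ ln(10^-7) / ln(0.57019) = -16.1181 / -0.5618 ≈ 28.691
Smallest integer k satisfying the bound: 29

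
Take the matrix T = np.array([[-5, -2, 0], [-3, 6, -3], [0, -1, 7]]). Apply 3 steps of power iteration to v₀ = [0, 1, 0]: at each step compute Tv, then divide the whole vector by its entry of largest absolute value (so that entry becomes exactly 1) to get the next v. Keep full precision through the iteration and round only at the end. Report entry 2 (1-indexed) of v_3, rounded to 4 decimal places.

1.0000

Tv0 = (-2.00000, 6.00000, -1.00000); divide by 6.00000 → v1 = (-0.33333, 1.00000, -0.16667)
Tv1 = (-0.33333, 7.50000, -2.16667); divide by 7.50000 → v2 = (-0.04444, 1.00000, -0.28889)
Tv2 = (-1.77778, 7.00000, -3.02222); divide by 7.00000 → v3 = (-0.25397, 1.00000, -0.43175)
Requested entry of v3: 315/315 = 1.0000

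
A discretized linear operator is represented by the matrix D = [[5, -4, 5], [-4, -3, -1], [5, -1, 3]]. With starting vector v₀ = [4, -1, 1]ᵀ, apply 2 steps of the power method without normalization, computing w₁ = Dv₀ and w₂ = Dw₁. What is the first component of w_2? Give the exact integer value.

321

w1 = Dv₀ = (29, -14, 24)
w2 = Dw1 = (321, -98, 231)
The requested component of w2 is 321.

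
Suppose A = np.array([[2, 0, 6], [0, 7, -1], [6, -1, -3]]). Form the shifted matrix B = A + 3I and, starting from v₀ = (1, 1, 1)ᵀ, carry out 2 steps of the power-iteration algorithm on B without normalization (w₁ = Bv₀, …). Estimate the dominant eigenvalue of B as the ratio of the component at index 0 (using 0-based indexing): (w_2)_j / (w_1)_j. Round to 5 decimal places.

B = A + 3I has rows (5, 0, 6); (0, 10, -1); (6, -1, 0)
w1 = Bv₀ = (11, 9, 5)
w2 = Bw1 = (85, 85, 57)
Ratio: 85/11 = 7.72727

μ ≈ 7.72727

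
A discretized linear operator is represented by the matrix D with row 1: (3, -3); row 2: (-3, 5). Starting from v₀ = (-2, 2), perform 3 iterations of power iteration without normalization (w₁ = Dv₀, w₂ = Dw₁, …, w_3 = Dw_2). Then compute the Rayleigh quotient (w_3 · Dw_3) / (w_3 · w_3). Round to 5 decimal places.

w1 = Dv₀ = (-12, 16)
w2 = Dw1 = (-84, 116)
w3 = Dw2 = (-600, 832)
Dw3 = (-4296, 5960)
w3·Dw3 = (-600)·(-4296) + 832·5960 = 7536320; w3·w3 = (-600)·(-600) + 832·832 = 1052224
λ ≈ 7536320/1052224 = 7.16228

λ ≈ 7.16228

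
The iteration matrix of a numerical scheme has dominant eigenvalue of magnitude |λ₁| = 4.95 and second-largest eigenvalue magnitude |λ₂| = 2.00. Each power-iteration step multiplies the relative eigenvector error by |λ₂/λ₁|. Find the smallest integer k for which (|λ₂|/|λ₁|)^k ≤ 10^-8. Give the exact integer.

21

|λ₂/λ₁| = 2.00/4.95 = 0.40404
Need k ≥ ln(10^-8) / ln(0.40404) = -18.4207 / -0.9062 ≈ 20.326
Smallest integer k satisfying the bound: 21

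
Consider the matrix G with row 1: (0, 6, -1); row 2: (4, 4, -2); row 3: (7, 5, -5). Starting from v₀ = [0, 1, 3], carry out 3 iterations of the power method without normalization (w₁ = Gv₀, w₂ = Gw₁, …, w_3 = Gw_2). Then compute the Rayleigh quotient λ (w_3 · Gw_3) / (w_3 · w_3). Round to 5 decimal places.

w1 = Gv₀ = (3, -2, -10)
w2 = Gw1 = (-2, 24, 61)
w3 = Gw2 = (83, -34, -199)
Gw3 = (-5, 594, 1406)
w3·Gw3 = 83·(-5) + (-34)·594 + (-199)·1406 = -300405; w3·w3 = 83·83 + (-34)·(-34) + (-199)·(-199) = 47646
λ ≈ -300405/47646 = -6.30494

λ ≈ -6.30494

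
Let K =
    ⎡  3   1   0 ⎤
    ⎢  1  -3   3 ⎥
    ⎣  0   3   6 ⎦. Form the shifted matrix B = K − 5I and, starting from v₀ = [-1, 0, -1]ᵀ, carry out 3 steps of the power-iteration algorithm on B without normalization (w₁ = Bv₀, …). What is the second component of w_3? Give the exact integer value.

B = K − 5I has rows (-2, 1, 0); (1, -8, 3); (0, 3, 1)
w1 = Bv₀ = ((-2)·(-1) + 1·0 + 0·(-1); 1·(-1) + (-8)·0 + 3·(-1); 0·(-1) + 3·0 + 1·(-1)) = (2, -4, -1)
w2 = Bw1 = ((-2)·2 + 1·(-4) + 0·(-1); 1·2 + (-8)·(-4) + 3·(-1); 0·2 + 3·(-4) + 1·(-1)) = (-8, 31, -13)
w3 = Bw2 = (47, -295, 80)
Requested component of w3: -295

-295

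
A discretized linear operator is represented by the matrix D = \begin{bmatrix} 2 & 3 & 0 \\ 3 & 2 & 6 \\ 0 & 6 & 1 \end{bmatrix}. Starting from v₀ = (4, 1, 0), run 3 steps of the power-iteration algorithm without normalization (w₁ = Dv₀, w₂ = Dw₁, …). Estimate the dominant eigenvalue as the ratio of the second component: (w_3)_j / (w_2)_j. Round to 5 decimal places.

w1 = Dv₀ = (2·4 + 3·1 + 0·0; 3·4 + 2·1 + 6·0; 0·4 + 6·1 + 1·0) = (11, 14, 6)
w2 = Dw1 = (2·11 + 3·14 + 0·6; 3·11 + 2·14 + 6·6; 0·11 + 6·14 + 1·6) = (64, 97, 90)
w3 = Dw2 = (419, 926, 672)
Ratio at component: 926 / 97 = 9.54639

9.54639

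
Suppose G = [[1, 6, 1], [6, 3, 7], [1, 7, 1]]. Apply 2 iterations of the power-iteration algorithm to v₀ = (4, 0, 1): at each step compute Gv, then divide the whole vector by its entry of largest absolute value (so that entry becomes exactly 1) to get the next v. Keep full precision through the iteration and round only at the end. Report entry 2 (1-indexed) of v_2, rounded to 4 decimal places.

0.6960

Gv0 = (5.00000, 31.00000, 5.00000); divide by 31.00000 → v1 = (0.16129, 1.00000, 0.16129)
Gv1 = (6.32258, 5.09677, 7.32258); divide by 7.32258 → v2 = (0.86344, 0.69604, 1.00000)
Requested entry of v2: 158/227 = 0.6960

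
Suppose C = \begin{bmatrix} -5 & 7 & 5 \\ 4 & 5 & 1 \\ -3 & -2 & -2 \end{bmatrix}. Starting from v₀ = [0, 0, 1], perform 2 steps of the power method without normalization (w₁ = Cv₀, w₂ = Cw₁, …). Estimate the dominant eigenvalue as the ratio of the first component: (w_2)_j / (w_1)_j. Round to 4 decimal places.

w1 = Cv₀ = ((-5)·0 + 7·0 + 5·1; 4·0 + 5·0 + 1·1; (-3)·0 + (-2)·0 + (-2)·1) = (5, 1, -2)
w2 = Cw1 = ((-5)·5 + 7·1 + 5·(-2); 4·5 + 5·1 + 1·(-2); (-3)·5 + (-2)·1 + (-2)·(-2)) = (-28, 23, -13)
Ratio at component: -28 / 5 = -5.6000

λ ≈ -5.6000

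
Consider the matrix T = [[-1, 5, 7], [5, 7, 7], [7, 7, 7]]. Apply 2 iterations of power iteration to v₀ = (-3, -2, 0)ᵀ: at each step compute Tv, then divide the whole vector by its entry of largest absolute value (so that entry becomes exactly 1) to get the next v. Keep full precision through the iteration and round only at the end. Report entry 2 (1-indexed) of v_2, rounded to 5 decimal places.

0.97183

Tv0 = (-7.000000, -29.000000, -35.000000); divide by -35.000000 → v1 = (0.200000, 0.828571, 1.000000)
Tv1 = (10.942857, 13.800000, 14.200000); divide by 14.200000 → v2 = (0.770624, 0.971831, 1.000000)
Requested entry of v2: -483/-497 = 0.97183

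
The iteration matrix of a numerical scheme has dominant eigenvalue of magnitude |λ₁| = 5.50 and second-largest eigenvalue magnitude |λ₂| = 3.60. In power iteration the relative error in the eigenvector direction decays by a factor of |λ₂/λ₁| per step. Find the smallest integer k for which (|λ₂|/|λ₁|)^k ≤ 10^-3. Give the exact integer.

|λ₂/λ₁| = 3.60/5.50 = 0.65455
Need k ≥ ln(10^-3) / ln(0.65455) = -6.9078 / -0.4238 ≈ 16.299
Smallest integer k satisfying the bound: 17

17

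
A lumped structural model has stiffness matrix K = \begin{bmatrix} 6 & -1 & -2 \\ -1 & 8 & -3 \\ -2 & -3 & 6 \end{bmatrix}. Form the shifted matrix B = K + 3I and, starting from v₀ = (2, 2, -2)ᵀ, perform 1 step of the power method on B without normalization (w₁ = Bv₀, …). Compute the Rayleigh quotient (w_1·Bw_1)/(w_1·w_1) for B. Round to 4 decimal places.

μ ≈ 12.7204

B = K + 3I has rows (9, -1, -2); (-1, 11, -3); (-2, -3, 9)
w1 = Bv₀ = (9·2 + (-1)·2 + (-2)·(-2); (-1)·2 + 11·2 + (-3)·(-2); (-2)·2 + (-3)·2 + 9·(-2)) = (20, 26, -28)
Bw1 = (210, 350, -370)
w1·Bw1 = 23660; w1·w1 = 1860; μ ≈ 23660/1860 = 12.7204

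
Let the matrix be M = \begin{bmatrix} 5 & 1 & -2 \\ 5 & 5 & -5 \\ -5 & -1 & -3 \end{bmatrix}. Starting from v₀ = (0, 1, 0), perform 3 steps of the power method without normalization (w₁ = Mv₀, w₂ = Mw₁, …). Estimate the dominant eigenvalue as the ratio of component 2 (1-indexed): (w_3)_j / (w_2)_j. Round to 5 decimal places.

λ ≈ 7.71429

w1 = Mv₀ = (1, 5, -1)
w2 = Mw1 = (12, 35, -7)
w3 = Mw2 = (109, 270, -74)
Ratio at component: 270 / 35 = 7.71429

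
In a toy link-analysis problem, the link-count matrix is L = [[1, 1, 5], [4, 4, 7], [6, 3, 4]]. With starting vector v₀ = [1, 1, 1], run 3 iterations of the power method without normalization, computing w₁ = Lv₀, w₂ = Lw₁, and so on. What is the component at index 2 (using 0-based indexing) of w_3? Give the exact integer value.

1615

w1 = Lv₀ = (7, 15, 13)
w2 = Lw1 = (87, 179, 139)
w3 = Lw2 = (961, 2037, 1615)
The requested component of w3 is 1615.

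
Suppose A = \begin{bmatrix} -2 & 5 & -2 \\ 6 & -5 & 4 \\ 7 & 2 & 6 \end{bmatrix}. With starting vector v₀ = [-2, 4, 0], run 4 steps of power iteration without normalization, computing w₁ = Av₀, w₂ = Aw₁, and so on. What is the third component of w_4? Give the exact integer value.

w1 = Av₀ = ((-2)·(-2) + 5·4 + (-2)·0; 6·(-2) + (-5)·4 + 4·0; 7·(-2) + 2·4 + 6·0) = (24, -32, -6)
w2 = Aw1 = ((-2)·24 + 5·(-32) + (-2)·(-6); 6·24 + (-5)·(-32) + 4·(-6); 7·24 + 2·(-32) + 6·(-6)) = (-196, 280, 68)
w3 = Aw2 = (1656, -2304, -404)
w4 = Aw3 = (-14024, 19840, 4560)
The requested component of w4 is 4560.

4560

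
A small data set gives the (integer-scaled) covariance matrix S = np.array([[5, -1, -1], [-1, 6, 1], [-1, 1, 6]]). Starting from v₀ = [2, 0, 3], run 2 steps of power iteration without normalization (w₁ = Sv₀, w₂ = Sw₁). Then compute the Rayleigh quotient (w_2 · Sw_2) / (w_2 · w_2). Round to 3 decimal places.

w1 = Sv₀ = (7, 1, 16)
w2 = Sw1 = (18, 15, 90)
Sw2 = (-15, 162, 537)
w2·Sw2 = 18·(-15) + 15·162 + 90·537 = 50490; w2·w2 = 18·18 + 15·15 + 90·90 = 8649
λ ≈ 50490/8649 = 5.838

5.838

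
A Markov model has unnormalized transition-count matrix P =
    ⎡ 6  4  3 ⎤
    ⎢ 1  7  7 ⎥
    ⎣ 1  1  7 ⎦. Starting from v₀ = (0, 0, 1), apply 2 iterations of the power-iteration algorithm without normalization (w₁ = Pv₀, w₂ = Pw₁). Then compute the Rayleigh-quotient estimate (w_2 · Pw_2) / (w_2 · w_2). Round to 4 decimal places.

12.1087

w1 = Pv₀ = (3, 7, 7)
w2 = Pw1 = (67, 101, 59)
Pw2 = (983, 1187, 581)
w2·Pw2 = 67·983 + 101·1187 + 59·581 = 220027; w2·w2 = 67·67 + 101·101 + 59·59 = 18171
λ ≈ 220027/18171 = 12.1087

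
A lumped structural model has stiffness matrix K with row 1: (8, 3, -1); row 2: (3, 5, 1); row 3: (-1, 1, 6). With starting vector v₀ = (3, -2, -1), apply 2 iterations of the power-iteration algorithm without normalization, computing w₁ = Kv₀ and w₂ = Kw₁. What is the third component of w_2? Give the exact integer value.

w1 = Kv₀ = (19, -2, -11)
w2 = Kw1 = (157, 36, -87)
The requested component of w2 is -87.

-87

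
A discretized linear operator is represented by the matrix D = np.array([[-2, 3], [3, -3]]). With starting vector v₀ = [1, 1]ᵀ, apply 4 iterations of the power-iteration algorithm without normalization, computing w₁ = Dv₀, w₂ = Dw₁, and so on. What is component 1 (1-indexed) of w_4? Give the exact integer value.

w1 = Dv₀ = (1, 0)
w2 = Dw1 = (-2, 3)
w3 = Dw2 = (13, -15)
w4 = Dw3 = (-71, 84)
The requested component of w4 is -71.

-71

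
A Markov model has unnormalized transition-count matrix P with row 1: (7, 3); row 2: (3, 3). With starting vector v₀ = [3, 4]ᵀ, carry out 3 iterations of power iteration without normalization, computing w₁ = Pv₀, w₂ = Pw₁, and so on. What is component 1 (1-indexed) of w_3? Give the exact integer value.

w1 = Pv₀ = (33, 21)
w2 = Pw1 = (294, 162)
w3 = Pw2 = (2544, 1368)
The requested component of w3 is 2544.

2544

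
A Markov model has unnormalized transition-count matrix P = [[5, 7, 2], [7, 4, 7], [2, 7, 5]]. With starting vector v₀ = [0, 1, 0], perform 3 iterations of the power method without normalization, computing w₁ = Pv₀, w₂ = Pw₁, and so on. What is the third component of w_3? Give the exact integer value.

1337

w1 = Pv₀ = (5·0 + 7·1 + 2·0; 7·0 + 4·1 + 7·0; 2·0 + 7·1 + 5·0) = (7, 4, 7)
w2 = Pw1 = (5·7 + 7·4 + 2·7; 7·7 + 4·4 + 7·7; 2·7 + 7·4 + 5·7) = (77, 114, 77)
w3 = Pw2 = (1337, 1534, 1337)
The requested component of w3 is 1337.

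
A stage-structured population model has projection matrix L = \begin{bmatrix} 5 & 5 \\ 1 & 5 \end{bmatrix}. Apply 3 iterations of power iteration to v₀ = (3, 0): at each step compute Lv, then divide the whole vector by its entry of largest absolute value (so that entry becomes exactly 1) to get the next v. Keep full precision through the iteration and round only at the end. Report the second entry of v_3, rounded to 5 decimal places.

Lv0 = (15.000000, 3.000000); divide by 15.000000 → v1 = (1.000000, 0.200000)
Lv1 = (6.000000, 2.000000); divide by 6.000000 → v2 = (1.000000, 0.333333)
Lv2 = (6.666667, 2.666667); divide by 6.666667 → v3 = (1.000000, 0.400000)
Requested entry of v3: 240/600 = 0.40000

0.40000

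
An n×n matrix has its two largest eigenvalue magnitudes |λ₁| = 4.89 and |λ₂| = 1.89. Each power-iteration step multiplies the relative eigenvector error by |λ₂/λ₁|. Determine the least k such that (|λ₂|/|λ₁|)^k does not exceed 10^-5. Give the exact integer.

13

|λ₂/λ₁| = 1.89/4.89 = 0.38650
Need k ≥ ln(10^-5) / ln(0.38650) = -11.5129 / -0.9506 ≈ 12.111
Smallest integer k satisfying the bound: 13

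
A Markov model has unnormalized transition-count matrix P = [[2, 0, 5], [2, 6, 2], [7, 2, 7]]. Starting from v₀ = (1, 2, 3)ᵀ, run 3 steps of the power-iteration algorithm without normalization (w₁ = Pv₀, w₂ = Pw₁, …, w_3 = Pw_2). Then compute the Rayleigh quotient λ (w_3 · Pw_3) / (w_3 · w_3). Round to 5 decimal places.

w1 = Pv₀ = (2·1 + 0·2 + 5·3; 2·1 + 6·2 + 2·3; 7·1 + 2·2 + 7·3) = (17, 20, 32)
w2 = Pw1 = (2·17 + 0·20 + 5·32; 2·17 + 6·20 + 2·32; 7·17 + 2·20 + 7·32) = (194, 218, 383)
w3 = Pw2 = (2303, 2462, 4475)
Pw3 = (26981, 28328, 52370)
w3·Pw3 = 2303·26981 + 2462·28328 + 4475·52370 = 366236529; w3·w3 = 2303·2303 + 2462·2462 + 4475·4475 = 31390878
λ ≈ 366236529/31390878 = 11.66697

λ ≈ 11.66697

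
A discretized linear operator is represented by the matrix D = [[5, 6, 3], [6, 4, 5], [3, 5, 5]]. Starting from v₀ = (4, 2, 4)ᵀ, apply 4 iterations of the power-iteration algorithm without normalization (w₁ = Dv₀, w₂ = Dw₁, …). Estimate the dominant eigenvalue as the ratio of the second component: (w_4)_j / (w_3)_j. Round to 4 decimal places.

14.0246

w1 = Dv₀ = (5·4 + 6·2 + 3·4; 6·4 + 4·2 + 5·4; 3·4 + 5·2 + 5·4) = (44, 52, 42)
w2 = Dw1 = (5·44 + 6·52 + 3·42; 6·44 + 4·52 + 5·42; 3·44 + 5·52 + 5·42) = (658, 682, 602)
w3 = Dw2 = (9188, 9686, 8394)
w4 = Dw3 = (129238, 135842, 117964)
Ratio at component: 135842 / 9686 = 14.0246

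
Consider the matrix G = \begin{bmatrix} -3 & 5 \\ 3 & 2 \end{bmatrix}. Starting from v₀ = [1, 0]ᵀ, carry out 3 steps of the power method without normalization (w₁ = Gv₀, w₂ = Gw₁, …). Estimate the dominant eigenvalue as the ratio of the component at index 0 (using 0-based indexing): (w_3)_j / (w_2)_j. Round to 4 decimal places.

-3.6250

w1 = Gv₀ = ((-3)·1 + 5·0; 3·1 + 2·0) = (-3, 3)
w2 = Gw1 = ((-3)·(-3) + 5·3; 3·(-3) + 2·3) = (24, -3)
w3 = Gw2 = (-87, 66)
Ratio at component: -87 / 24 = -3.6250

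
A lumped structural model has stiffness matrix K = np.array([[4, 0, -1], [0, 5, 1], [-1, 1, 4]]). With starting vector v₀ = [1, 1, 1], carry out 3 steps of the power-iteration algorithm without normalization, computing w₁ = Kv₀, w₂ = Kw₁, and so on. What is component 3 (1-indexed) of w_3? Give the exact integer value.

w1 = Kv₀ = (4·1 + 0·1 + (-1)·1; 0·1 + 5·1 + 1·1; (-1)·1 + 1·1 + 4·1) = (3, 6, 4)
w2 = Kw1 = (4·3 + 0·6 + (-1)·4; 0·3 + 5·6 + 1·4; (-1)·3 + 1·6 + 4·4) = (8, 34, 19)
w3 = Kw2 = (13, 189, 102)
The requested component of w3 is 102.

102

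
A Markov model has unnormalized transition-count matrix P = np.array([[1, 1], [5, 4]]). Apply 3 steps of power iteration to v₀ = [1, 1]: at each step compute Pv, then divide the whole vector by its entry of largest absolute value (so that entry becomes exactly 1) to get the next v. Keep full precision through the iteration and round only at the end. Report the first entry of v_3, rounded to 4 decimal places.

Pv0 = (2.00000, 9.00000); divide by 9.00000 → v1 = (0.22222, 1.00000)
Pv1 = (1.22222, 5.11111); divide by 5.11111 → v2 = (0.23913, 1.00000)
Pv2 = (1.23913, 5.19565); divide by 5.19565 → v3 = (0.23849, 1.00000)
Requested entry of v3: 57/239 = 0.2385

0.2385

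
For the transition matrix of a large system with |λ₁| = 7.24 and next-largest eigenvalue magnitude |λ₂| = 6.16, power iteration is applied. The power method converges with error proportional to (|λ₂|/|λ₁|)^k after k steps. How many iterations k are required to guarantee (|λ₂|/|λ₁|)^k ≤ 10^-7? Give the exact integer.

|λ₂/λ₁| = 6.16/7.24 = 0.85083
Need k ≥ ln(10^-7) / ln(0.85083) = -16.1181 / -0.1615 ≈ 99.775
Smallest integer k satisfying the bound: 100

100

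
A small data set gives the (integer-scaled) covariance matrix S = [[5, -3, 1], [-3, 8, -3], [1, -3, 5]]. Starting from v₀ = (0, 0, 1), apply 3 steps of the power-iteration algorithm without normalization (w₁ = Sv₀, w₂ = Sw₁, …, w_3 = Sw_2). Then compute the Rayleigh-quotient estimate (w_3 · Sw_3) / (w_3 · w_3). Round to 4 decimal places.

λ ≈ 11.3205

w1 = Sv₀ = (5·0 + (-3)·0 + 1·1; (-3)·0 + 8·0 + (-3)·1; 1·0 + (-3)·0 + 5·1) = (1, -3, 5)
w2 = Sw1 = (5·1 + (-3)·(-3) + 1·5; (-3)·1 + 8·(-3) + (-3)·5; 1·1 + (-3)·(-3) + 5·5) = (19, -42, 35)
w3 = Sw2 = (256, -498, 320)
Sw3 = (3094, -5712, 3350)
w3·Sw3 = 256·3094 + (-498)·(-5712) + 320·3350 = 4708640; w3·w3 = 256·256 + (-498)·(-498) + 320·320 = 415940
λ ≈ 4708640/415940 = 11.3205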